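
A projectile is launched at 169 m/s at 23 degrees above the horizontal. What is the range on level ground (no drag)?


R = v0^2 * sin(2*theta) / g = 169^2 * sin(2*23°) / 9.81 = 2094 m

2094 m


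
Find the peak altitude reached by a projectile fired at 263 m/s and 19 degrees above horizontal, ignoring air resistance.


H = (v0*sin(theta))^2 / (2g) = (263*sin(19°))^2 / (2*9.81) = 373.7 m

373.7 m


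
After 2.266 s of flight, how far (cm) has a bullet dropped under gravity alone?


drop = 0.5*g*t^2 = 0.5*9.81*2.266^2 = 25.186 m ≈ 2519 cm

2519 cm


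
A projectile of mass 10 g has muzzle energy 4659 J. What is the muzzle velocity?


v = sqrt(2*E/m) = sqrt(2*4659/0.01) = 965.3 m/s

965.3 m/s


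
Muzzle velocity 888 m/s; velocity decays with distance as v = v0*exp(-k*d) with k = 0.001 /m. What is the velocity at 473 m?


v = v0*exp(-k*d) = 888*exp(-0.001*473) = 553.3 m/s

553.3 m/s


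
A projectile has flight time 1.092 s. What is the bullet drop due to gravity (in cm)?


drop = 0.5*g*t^2 = 0.5*9.81*1.092^2 = 5.84904 m ≈ 584.9 cm

584.9 cm


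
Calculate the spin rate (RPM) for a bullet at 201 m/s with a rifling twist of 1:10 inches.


twist_m = 10*0.0254 = 0.254 m
spin = v/twist = 201/0.254 = 791.3386 rev/s
RPM = spin*60 = 791.3386*60 ≈ 47480 RPM

47480 RPM


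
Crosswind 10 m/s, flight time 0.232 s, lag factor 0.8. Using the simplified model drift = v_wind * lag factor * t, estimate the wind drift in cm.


drift = v_wind * lag * t = 10 * 0.8 * 0.232 = 1.856 m ≈ 185.6 cm

185.6 cm


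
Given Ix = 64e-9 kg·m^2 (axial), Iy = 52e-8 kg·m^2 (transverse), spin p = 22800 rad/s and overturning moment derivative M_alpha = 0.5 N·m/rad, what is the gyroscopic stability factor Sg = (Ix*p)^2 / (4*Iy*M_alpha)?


Sg = Ix^2 * p^2 / (4 * Iy * M_alpha) = (64e-9)^2 * 22800^2 / (4 * 52e-8 * 0.5) = 2.047

2.047


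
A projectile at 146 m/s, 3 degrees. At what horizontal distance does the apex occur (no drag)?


R = v0^2*sin(2*theta)/g = 146^2*sin(2*3°)/9.81 = 227.128 m
apex_dist = R/2 = 227.128/2 = 113.6 m

113.6 m


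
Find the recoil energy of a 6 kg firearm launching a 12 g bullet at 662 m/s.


v_r = m_p*v_p/m_gun = 0.012*662/6 = 1.324 m/s, E_r = 0.5*m_gun*v_r^2 = 0.5*6*1.324^2 = 5.259 J

5.259 J


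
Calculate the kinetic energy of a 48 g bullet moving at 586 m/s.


E = 0.5*m*v^2 = 0.5*0.048*586^2 = 8242 J

8242 J


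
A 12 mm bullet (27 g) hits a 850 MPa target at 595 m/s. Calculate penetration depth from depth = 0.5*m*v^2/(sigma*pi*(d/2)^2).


A = pi*(d/2)^2 = pi*(12/2)^2 = 113.097 mm^2
E = 0.5*m*v^2 = 0.5*0.027*595^2 = 4779.34 J
depth = E/(sigma*A) = 4779.34 J / (850 MPa * 113.097 mm^2) = 4779.34/(850 * 113.097) m = 0.049716 m ≈ 49.72 mm

49.72 mm


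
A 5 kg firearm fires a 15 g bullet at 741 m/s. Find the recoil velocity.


v_recoil = m_p * v_p / m_gun = 0.015 * 741 / 5 = 2.223 m/s

2.223 m/s


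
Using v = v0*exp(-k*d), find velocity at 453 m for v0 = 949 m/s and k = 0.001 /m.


v = v0*exp(-k*d) = 949*exp(-0.001*453) = 603.3 m/s

603.3 m/s


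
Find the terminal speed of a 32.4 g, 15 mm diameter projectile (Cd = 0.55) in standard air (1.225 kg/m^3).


A = pi*(d/2)^2 = pi*(15/2000)^2 = 1.76715e-04 m^2
vt = sqrt(2mg/(Cd*rho*A)) = sqrt(2*0.0324*9.81/(0.55 * 1.225 * 1.76715e-04)) = 73.07 m/s

73.07 m/s


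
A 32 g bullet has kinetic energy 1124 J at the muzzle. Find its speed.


v = sqrt(2*E/m) = sqrt(2*1124/0.032) = 265 m/s

265 m/s


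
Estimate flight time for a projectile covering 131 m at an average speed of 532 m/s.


t = d/v = 131/532 = 0.2462 s

0.2462 s


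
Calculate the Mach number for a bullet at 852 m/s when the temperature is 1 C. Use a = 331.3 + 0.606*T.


a = 331.3 + 0.606*(1) = 331.906 m/s
M = v/a = 852/331.906 = 2.567

2.567


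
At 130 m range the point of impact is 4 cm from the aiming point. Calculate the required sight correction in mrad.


1 mrad subtends 1 cm per 10 m of range, so adj = error_cm / (dist_m / 10) = 4 / (130/10) = 0.3077 mrad

0.3077 mrad


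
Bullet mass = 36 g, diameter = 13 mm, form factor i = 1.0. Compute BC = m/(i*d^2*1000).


BC = m/(i*d^2*1000) = 36/(1.0 * 13^2 * 1000) = 0.000213

0.000213


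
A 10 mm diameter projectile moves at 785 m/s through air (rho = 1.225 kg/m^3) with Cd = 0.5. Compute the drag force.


A = pi*(d/2)^2 = pi*(10/2000)^2 = 7.85398e-05 m^2
Fd = 0.5*Cd*rho*A*v^2 = 0.5*0.5*1.225*7.85398e-05*785^2 = 14.82 N

14.82 N


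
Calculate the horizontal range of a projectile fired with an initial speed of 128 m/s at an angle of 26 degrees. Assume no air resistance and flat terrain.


R = v0^2 * sin(2*theta) / g = 128^2 * sin(2*26°) / 9.81 = 1316 m

1316 m


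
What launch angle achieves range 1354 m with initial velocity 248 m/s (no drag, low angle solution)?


sin(2*theta) = R*g/v0^2 = 1354*9.81/248^2 = 0.215965, theta = arcsin(0.215965)/2 = 6.236°

6.236 degrees


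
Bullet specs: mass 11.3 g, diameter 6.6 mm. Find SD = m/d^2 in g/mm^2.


SD = m/d^2 = 11.3/6.6^2 = 0.2594 g/mm^2

0.2594 g/mm^2


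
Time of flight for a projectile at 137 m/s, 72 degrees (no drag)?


T = 2*v0*sin(theta)/g = 2*137*sin(72°)/9.81 = 26.56 s

26.56 s


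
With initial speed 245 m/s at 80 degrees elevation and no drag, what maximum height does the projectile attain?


H = (v0*sin(theta))^2 / (2g) = (245*sin(80°))^2 / (2*9.81) = 2967 m

2967 m


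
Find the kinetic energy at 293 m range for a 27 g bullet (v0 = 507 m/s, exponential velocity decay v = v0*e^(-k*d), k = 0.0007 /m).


v = v0*exp(-k*d) = 507*exp(-0.0007*293) = 412.985 m/s
E = 0.5*m*v^2 = 0.5*0.027*412.985^2 = 2303 J

2303 J


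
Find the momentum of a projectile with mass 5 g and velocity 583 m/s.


p = m*v = 0.005*583 = 2.915 kg·m/s

2.915 kg·m/s


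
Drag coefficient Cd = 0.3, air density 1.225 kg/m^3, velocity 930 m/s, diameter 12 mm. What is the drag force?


A = pi*(d/2)^2 = pi*(12/2000)^2 = 1.13097e-04 m^2
Fd = 0.5*Cd*rho*A*v^2 = 0.5*0.3*1.225*1.13097e-04*930^2 = 17.97 N

17.97 N


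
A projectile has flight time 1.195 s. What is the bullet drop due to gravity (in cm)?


drop = 0.5*g*t^2 = 0.5*9.81*1.195^2 = 7.00446 m ≈ 700.4 cm

700.4 cm


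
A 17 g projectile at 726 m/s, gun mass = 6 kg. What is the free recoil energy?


v_r = m_p*v_p/m_gun = 0.017*726/6 = 2.057 m/s, E_r = 0.5*m_gun*v_r^2 = 0.5*6*2.057^2 = 12.69 J

12.69 J


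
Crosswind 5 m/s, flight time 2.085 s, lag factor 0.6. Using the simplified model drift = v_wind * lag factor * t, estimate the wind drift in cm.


drift = v_wind * lag * t = 5 * 0.6 * 2.085 = 6.255 m ≈ 625.5 cm

625.5 cm


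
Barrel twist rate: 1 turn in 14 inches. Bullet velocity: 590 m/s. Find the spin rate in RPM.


twist_m = 14*0.0254 = 0.3556 m
spin = v/twist = 590/0.3556 = 1659.168 rev/s
RPM = spin*60 = 1659.168*60 ≈ 99550 RPM

99550 RPM


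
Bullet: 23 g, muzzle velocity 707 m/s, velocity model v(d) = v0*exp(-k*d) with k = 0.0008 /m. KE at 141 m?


v = v0*exp(-k*d) = 707*exp(-0.0008*141) = 631.584 m/s
E = 0.5*m*v^2 = 0.5*0.023*631.584^2 = 4587 J

4587 J


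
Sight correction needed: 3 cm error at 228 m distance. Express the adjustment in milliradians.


1 mrad subtends 1 cm per 10 m of range, so adj = error_cm / (dist_m / 10) = 3 / (228/10) = 0.1316 mrad

0.1316 mrad


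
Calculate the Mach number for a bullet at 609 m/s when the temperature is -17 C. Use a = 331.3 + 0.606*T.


a = 331.3 + 0.606*(-17) = 320.998 m/s
M = v/a = 609/320.998 = 1.897

1.897


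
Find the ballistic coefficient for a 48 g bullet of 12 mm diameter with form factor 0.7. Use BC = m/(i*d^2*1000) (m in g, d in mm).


BC = m/(i*d^2*1000) = 48/(0.7 * 12^2 * 1000) = 0.0004762

0.0004762


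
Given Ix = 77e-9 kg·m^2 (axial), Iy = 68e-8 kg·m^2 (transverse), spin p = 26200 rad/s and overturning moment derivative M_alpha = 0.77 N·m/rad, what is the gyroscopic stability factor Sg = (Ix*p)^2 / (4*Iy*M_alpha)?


Sg = Ix^2 * p^2 / (4 * Iy * M_alpha) = (77e-9)^2 * 26200^2 / (4 * 68e-8 * 0.77) = 1.943

1.943


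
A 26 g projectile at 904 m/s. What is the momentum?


p = m*v = 0.026*904 = 23.5 kg·m/s

23.5 kg·m/s


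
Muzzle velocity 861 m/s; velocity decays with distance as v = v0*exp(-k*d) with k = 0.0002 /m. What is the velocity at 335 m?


v = v0*exp(-k*d) = 861*exp(-0.0002*335) = 805.2 m/s

805.2 m/s


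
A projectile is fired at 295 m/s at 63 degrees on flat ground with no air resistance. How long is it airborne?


T = 2*v0*sin(theta)/g = 2*295*sin(63°)/9.81 = 53.59 s

53.59 s


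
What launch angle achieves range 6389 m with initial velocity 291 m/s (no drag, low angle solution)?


sin(2*theta) = R*g/v0^2 = 6389*9.81/291^2 = 0.740143, theta = arcsin(0.740143)/2 = 23.87°

23.87 degrees


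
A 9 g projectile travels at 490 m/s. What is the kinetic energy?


E = 0.5*m*v^2 = 0.5*0.009*490^2 = 1080 J

1080 J


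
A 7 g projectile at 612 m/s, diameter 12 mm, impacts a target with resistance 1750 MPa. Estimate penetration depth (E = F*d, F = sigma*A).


A = pi*(d/2)^2 = pi*(12/2)^2 = 113.097 mm^2
E = 0.5*m*v^2 = 0.5*0.007*612^2 = 1310.9 J
depth = E/(sigma*A) = 1310.9 J / (1750 MPa * 113.097 mm^2) = 1310.9/(1750 * 113.097) m = 0.00662339 m ≈ 6.623 mm

6.623 mm


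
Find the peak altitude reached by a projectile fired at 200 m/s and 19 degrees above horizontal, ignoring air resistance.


H = (v0*sin(theta))^2 / (2g) = (200*sin(19°))^2 / (2*9.81) = 216.1 m

216.1 m


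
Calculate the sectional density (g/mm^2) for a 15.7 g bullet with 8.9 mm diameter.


SD = m/d^2 = 15.7/8.9^2 = 0.1982 g/mm^2

0.1982 g/mm^2


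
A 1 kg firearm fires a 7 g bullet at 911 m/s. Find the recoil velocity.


v_recoil = m_p * v_p / m_gun = 0.007 * 911 / 1 = 6.377 m/s

6.377 m/s


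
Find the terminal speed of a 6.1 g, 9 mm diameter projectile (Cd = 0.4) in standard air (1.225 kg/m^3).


A = pi*(d/2)^2 = pi*(9/2000)^2 = 6.36173e-05 m^2
vt = sqrt(2mg/(Cd*rho*A)) = sqrt(2*0.0061*9.81/(0.4 * 1.225 * 6.36173e-05)) = 61.96 m/s

61.96 m/s


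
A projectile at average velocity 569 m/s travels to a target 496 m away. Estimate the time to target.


t = d/v = 496/569 = 0.8717 s

0.8717 s


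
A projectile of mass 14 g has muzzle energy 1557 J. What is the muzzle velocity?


v = sqrt(2*E/m) = sqrt(2*1557/0.014) = 471.6 m/s

471.6 m/s


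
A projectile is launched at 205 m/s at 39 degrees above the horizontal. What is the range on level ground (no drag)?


R = v0^2 * sin(2*theta) / g = 205^2 * sin(2*39°) / 9.81 = 4190 m

4190 m


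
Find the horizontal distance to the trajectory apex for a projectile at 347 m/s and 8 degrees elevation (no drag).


R = v0^2*sin(2*theta)/g = 347^2*sin(2*8°)/9.81 = 3383.2 m
apex_dist = R/2 = 3383.2/2 = 1692 m

1692 m


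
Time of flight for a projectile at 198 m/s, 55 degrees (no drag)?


T = 2*v0*sin(theta)/g = 2*198*sin(55°)/9.81 = 33.07 s

33.07 s


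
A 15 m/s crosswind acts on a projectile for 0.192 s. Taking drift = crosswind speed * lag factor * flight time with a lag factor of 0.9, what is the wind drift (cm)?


drift = v_wind * lag * t = 15 * 0.9 * 0.192 = 2.592 m ≈ 259.2 cm

259.2 cm


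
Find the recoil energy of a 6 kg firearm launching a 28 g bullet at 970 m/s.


v_r = m_p*v_p/m_gun = 0.028*970/6 = 4.52667 m/s, E_r = 0.5*m_gun*v_r^2 = 0.5*6*4.52667^2 = 61.47 J

61.47 J


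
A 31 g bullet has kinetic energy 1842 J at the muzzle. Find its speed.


v = sqrt(2*E/m) = sqrt(2*1842/0.031) = 344.7 m/s

344.7 m/s


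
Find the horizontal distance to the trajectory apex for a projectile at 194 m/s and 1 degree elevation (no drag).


R = v0^2*sin(2*theta)/g = 194^2*sin(2*1°)/9.81 = 133.892 m
apex_dist = R/2 = 133.892/2 = 66.95 m

66.95 m


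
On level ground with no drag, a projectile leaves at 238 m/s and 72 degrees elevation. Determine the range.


R = v0^2 * sin(2*theta) / g = 238^2 * sin(2*72°) / 9.81 = 3394 m

3394 m


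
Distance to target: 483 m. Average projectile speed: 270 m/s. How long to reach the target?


t = d/v = 483/270 = 1.789 s

1.789 s


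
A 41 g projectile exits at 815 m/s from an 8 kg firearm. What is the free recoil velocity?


v_recoil = m_p * v_p / m_gun = 0.041 * 815 / 8 = 4.177 m/s

4.177 m/s


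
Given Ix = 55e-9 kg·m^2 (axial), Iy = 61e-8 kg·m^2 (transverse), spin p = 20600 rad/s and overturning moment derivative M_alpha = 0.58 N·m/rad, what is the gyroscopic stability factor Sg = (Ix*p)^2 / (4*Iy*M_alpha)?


Sg = Ix^2 * p^2 / (4 * Iy * M_alpha) = (55e-9)^2 * 20600^2 / (4 * 61e-8 * 0.58) = 0.9071

0.9071


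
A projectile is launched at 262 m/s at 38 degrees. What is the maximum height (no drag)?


H = (v0*sin(theta))^2 / (2g) = (262*sin(38°))^2 / (2*9.81) = 1326 m

1326 m


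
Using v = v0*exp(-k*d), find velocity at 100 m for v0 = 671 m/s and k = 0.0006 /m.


v = v0*exp(-k*d) = 671*exp(-0.0006*100) = 631.9 m/s

631.9 m/s


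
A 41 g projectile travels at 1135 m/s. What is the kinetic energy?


E = 0.5*m*v^2 = 0.5*0.041*1135^2 = 26409 J

26409 J


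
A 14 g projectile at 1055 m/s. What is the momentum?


p = m*v = 0.014*1055 = 14.77 kg·m/s

14.77 kg·m/s


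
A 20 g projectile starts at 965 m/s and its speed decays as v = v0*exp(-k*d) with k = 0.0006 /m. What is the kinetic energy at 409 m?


v = v0*exp(-k*d) = 965*exp(-0.0006*409) = 755.008 m/s
E = 0.5*m*v^2 = 0.5*0.02*755.008^2 = 5700 J

5700 J


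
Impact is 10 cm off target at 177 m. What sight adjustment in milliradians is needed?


1 mrad subtends 1 cm per 10 m of range, so adj = error_cm / (dist_m / 10) = 10 / (177/10) = 0.565 mrad

0.565 mrad


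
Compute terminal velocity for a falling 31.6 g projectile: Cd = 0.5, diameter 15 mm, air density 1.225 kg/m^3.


A = pi*(d/2)^2 = pi*(15/2000)^2 = 1.76715e-04 m^2
vt = sqrt(2mg/(Cd*rho*A)) = sqrt(2*0.0316*9.81/(0.5 * 1.225 * 1.76715e-04)) = 75.68 m/s

75.68 m/s


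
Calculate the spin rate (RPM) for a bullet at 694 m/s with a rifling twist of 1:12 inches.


twist_m = 12*0.0254 = 0.3048 m
spin = v/twist = 694/0.3048 = 2276.903 rev/s
RPM = spin*60 = 2276.903*60 ≈ 136614 RPM

136614 RPM


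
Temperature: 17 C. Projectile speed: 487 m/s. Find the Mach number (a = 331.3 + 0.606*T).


a = 331.3 + 0.606*(17) = 341.602 m/s
M = v/a = 487/341.602 = 1.426

1.426


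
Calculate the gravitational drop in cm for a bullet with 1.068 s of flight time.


drop = 0.5*g*t^2 = 0.5*9.81*1.068^2 = 5.59476 m ≈ 559.5 cm

559.5 cm


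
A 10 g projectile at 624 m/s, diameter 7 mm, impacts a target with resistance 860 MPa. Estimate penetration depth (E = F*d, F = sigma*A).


A = pi*(d/2)^2 = pi*(7/2)^2 = 38.4845 mm^2
E = 0.5*m*v^2 = 0.5*0.01*624^2 = 1946.88 J
depth = E/(sigma*A) = 1946.88 J / (860 MPa * 38.4845 mm^2) = 1946.88/(860 * 38.4845) m = 0.058824 m ≈ 58.82 mm

58.82 mm


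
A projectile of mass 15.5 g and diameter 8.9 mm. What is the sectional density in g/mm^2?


SD = m/d^2 = 15.5/8.9^2 = 0.1957 g/mm^2

0.1957 g/mm^2


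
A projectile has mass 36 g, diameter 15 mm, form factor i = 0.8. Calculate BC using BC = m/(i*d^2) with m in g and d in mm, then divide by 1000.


BC = m/(i*d^2*1000) = 36/(0.8 * 15^2 * 1000) = 0.0002

0.0002


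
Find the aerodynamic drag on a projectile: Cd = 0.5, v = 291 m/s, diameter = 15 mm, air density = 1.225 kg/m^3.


A = pi*(d/2)^2 = pi*(15/2000)^2 = 1.76715e-04 m^2
Fd = 0.5*Cd*rho*A*v^2 = 0.5*0.5*1.225*1.76715e-04*291^2 = 4.583 N

4.583 N


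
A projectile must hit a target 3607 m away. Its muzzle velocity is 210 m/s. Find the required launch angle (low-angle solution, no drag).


sin(2*theta) = R*g/v0^2 = 3607*9.81/210^2 = 0.802373, theta = arcsin(0.802373)/2 = 26.68°

26.68 degrees


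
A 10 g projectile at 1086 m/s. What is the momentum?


p = m*v = 0.01*1086 = 10.86 kg·m/s

10.86 kg·m/s


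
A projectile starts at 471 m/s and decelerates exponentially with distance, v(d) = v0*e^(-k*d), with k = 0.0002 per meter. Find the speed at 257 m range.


v = v0*exp(-k*d) = 471*exp(-0.0002*257) = 447.4 m/s

447.4 m/s


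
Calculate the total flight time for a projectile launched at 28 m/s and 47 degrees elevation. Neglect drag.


T = 2*v0*sin(theta)/g = 2*28*sin(47°)/9.81 = 4.175 s

4.175 s


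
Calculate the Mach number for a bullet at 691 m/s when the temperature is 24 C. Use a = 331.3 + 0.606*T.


a = 331.3 + 0.606*(24) = 345.844 m/s
M = v/a = 691/345.844 = 1.998

1.998


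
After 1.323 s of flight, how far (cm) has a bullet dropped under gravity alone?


drop = 0.5*g*t^2 = 0.5*9.81*1.323^2 = 8.58536 m ≈ 858.5 cm

858.5 cm


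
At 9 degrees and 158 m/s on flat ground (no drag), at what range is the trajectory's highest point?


R = v0^2*sin(2*theta)/g = 158^2*sin(2*9°)/9.81 = 786.371 m
apex_dist = R/2 = 786.371/2 = 393.2 m

393.2 m


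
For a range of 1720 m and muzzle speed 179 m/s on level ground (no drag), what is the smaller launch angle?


sin(2*theta) = R*g/v0^2 = 1720*9.81/179^2 = 0.526613, theta = arcsin(0.526613)/2 = 15.89°

15.89 degrees


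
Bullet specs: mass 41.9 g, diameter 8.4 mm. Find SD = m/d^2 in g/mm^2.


SD = m/d^2 = 41.9/8.4^2 = 0.5938 g/mm^2

0.5938 g/mm^2


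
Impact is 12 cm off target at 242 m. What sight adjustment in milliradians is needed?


1 mrad subtends 1 cm per 10 m of range, so adj = error_cm / (dist_m / 10) = 12 / (242/10) = 0.4959 mrad

0.4959 mrad


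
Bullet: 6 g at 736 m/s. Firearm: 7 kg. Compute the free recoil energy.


v_r = m_p*v_p/m_gun = 0.006*736/7 = 0.630857 m/s, E_r = 0.5*m_gun*v_r^2 = 0.5*7*0.630857^2 = 1.393 J

1.393 J


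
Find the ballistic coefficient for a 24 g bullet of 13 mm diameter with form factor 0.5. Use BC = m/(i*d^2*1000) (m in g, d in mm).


BC = m/(i*d^2*1000) = 24/(0.5 * 13^2 * 1000) = 0.000284

0.000284


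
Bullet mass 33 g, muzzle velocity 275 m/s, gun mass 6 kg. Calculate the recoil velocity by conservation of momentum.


v_recoil = m_p * v_p / m_gun = 0.033 * 275 / 6 = 1.513 m/s

1.513 m/s


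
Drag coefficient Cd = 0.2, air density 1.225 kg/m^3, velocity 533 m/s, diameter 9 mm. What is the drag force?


A = pi*(d/2)^2 = pi*(9/2000)^2 = 6.36173e-05 m^2
Fd = 0.5*Cd*rho*A*v^2 = 0.5*0.2*1.225*6.36173e-05*533^2 = 2.214 N

2.214 N


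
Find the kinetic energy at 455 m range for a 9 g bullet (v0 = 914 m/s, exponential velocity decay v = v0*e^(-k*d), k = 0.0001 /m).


v = v0*exp(-k*d) = 914*exp(-0.0001*455) = 873.345 m/s
E = 0.5*m*v^2 = 0.5*0.009*873.345^2 = 3432 J

3432 J


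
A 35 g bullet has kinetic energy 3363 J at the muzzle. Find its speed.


v = sqrt(2*E/m) = sqrt(2*3363/0.035) = 438.4 m/s

438.4 m/s


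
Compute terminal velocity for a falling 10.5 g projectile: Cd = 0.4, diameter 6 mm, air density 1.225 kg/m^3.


A = pi*(d/2)^2 = pi*(6/2000)^2 = 2.82743e-05 m^2
vt = sqrt(2mg/(Cd*rho*A)) = sqrt(2*0.0105*9.81/(0.4 * 1.225 * 2.82743e-05)) = 121.9 m/s

121.9 m/s


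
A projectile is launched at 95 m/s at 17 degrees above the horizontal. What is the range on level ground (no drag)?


R = v0^2 * sin(2*theta) / g = 95^2 * sin(2*17°) / 9.81 = 514.4 m

514.4 m


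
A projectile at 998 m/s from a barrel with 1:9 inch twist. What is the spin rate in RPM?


twist_m = 9*0.0254 = 0.2286 m
spin = v/twist = 998/0.2286 = 4365.704 rev/s
RPM = spin*60 = 4365.704*60 ≈ 261942 RPM

261942 RPM


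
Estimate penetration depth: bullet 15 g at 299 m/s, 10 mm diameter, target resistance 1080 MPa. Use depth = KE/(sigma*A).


A = pi*(d/2)^2 = pi*(10/2)^2 = 78.5398 mm^2
E = 0.5*m*v^2 = 0.5*0.015*299^2 = 670.507 J
depth = E/(sigma*A) = 670.507 J / (1080 MPa * 78.5398 mm^2) = 670.507/(1080 * 78.5398) m = 0.00790478 m ≈ 7.905 mm

7.905 mm


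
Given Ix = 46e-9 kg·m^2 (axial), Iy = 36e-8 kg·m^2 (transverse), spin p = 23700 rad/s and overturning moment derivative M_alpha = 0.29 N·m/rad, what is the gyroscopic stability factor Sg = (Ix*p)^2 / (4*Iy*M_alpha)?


Sg = Ix^2 * p^2 / (4 * Iy * M_alpha) = (46e-9)^2 * 23700^2 / (4 * 36e-8 * 0.29) = 2.846

2.846


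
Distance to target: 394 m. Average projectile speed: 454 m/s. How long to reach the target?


t = d/v = 394/454 = 0.8678 s

0.8678 s


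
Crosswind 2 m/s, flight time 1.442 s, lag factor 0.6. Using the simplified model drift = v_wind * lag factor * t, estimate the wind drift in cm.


drift = v_wind * lag * t = 2 * 0.6 * 1.442 = 1.7304 m ≈ 173 cm

173 cm


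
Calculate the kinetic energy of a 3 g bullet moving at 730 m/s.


E = 0.5*m*v^2 = 0.5*0.003*730^2 = 799.4 J

799.4 J


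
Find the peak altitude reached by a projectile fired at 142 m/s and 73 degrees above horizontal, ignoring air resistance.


H = (v0*sin(theta))^2 / (2g) = (142*sin(73°))^2 / (2*9.81) = 939.9 m

939.9 m


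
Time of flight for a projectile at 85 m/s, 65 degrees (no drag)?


T = 2*v0*sin(theta)/g = 2*85*sin(65°)/9.81 = 15.71 s

15.71 s


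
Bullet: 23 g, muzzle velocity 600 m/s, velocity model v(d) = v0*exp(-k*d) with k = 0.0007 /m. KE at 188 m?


v = v0*exp(-k*d) = 600*exp(-0.0007*188) = 526.015 m/s
E = 0.5*m*v^2 = 0.5*0.023*526.015^2 = 3182 J

3182 J


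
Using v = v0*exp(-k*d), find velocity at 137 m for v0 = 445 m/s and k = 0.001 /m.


v = v0*exp(-k*d) = 445*exp(-0.001*137) = 388 m/s

388 m/s


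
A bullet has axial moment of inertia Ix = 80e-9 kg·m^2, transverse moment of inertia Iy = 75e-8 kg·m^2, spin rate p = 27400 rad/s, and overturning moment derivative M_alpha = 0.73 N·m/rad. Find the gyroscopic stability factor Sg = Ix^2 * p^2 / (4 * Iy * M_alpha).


Sg = Ix^2 * p^2 / (4 * Iy * M_alpha) = (80e-9)^2 * 27400^2 / (4 * 75e-8 * 0.73) = 2.194

2.194


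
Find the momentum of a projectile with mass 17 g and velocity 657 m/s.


p = m*v = 0.017*657 = 11.17 kg·m/s

11.17 kg·m/s


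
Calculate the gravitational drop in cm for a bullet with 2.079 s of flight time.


drop = 0.5*g*t^2 = 0.5*9.81*2.079^2 = 21.2006 m ≈ 2120 cm

2120 cm


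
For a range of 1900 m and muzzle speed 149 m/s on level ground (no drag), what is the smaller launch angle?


sin(2*theta) = R*g/v0^2 = 1900*9.81/149^2 = 0.839557, theta = arcsin(0.839557)/2 = 28.55°

28.55 degrees


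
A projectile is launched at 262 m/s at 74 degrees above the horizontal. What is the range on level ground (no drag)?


R = v0^2 * sin(2*theta) / g = 262^2 * sin(2*74°) / 9.81 = 3708 m

3708 m


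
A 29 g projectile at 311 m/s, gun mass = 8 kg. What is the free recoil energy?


v_r = m_p*v_p/m_gun = 0.029*311/8 = 1.12738 m/s, E_r = 0.5*m_gun*v_r^2 = 0.5*8*1.12738^2 = 5.084 J

5.084 J


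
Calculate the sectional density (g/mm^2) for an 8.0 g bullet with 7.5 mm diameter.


SD = m/d^2 = 8.0/7.5^2 = 0.1422 g/mm^2

0.1422 g/mm^2


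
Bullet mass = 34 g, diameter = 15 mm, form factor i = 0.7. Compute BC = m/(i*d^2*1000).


BC = m/(i*d^2*1000) = 34/(0.7 * 15^2 * 1000) = 0.0002159

0.0002159


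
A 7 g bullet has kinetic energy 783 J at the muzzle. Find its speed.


v = sqrt(2*E/m) = sqrt(2*783/0.007) = 473 m/s

473 m/s


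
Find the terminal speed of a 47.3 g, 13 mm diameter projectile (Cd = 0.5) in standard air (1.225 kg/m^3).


A = pi*(d/2)^2 = pi*(13/2000)^2 = 1.32732e-04 m^2
vt = sqrt(2mg/(Cd*rho*A)) = sqrt(2*0.0473*9.81/(0.5 * 1.225 * 1.32732e-04)) = 106.8 m/s

106.8 m/s


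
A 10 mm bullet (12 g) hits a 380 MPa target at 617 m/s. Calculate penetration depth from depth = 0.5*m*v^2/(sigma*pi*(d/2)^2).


A = pi*(d/2)^2 = pi*(10/2)^2 = 78.5398 mm^2
E = 0.5*m*v^2 = 0.5*0.012*617^2 = 2284.13 J
depth = E/(sigma*A) = 2284.13 J / (380 MPa * 78.5398 mm^2) = 2284.13/(380 * 78.5398) m = 0.0765329 m ≈ 76.53 mm

76.53 mm


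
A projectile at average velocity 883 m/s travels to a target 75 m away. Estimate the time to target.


t = d/v = 75/883 = 0.08494 s

0.08494 s


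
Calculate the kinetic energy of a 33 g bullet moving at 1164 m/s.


E = 0.5*m*v^2 = 0.5*0.033*1164^2 = 22356 J

22356 J


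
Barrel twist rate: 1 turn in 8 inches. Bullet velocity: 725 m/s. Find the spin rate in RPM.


twist_m = 8*0.0254 = 0.2032 m
spin = v/twist = 725/0.2032 = 3567.913 rev/s
RPM = spin*60 = 3567.913*60 ≈ 214075 RPM

214075 RPM


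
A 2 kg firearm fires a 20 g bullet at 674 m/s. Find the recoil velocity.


v_recoil = m_p * v_p / m_gun = 0.02 * 674 / 2 = 6.74 m/s

6.74 m/s


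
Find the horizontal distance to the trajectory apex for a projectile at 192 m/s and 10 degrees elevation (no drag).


R = v0^2*sin(2*theta)/g = 192^2*sin(2*10°)/9.81 = 1285.24 m
apex_dist = R/2 = 1285.24/2 = 642.6 m

642.6 m


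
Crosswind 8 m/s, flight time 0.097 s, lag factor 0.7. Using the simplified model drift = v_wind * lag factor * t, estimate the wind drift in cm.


drift = v_wind * lag * t = 8 * 0.7 * 0.097 = 0.5432 m ≈ 54.32 cm

54.32 cm


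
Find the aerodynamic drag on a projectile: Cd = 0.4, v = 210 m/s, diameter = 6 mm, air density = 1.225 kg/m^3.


A = pi*(d/2)^2 = pi*(6/2000)^2 = 2.82743e-05 m^2
Fd = 0.5*Cd*rho*A*v^2 = 0.5*0.4*1.225*2.82743e-05*210^2 = 0.3055 N

0.3055 N


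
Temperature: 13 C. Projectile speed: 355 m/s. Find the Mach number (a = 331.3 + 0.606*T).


a = 331.3 + 0.606*(13) = 339.178 m/s
M = v/a = 355/339.178 = 1.047

1.047


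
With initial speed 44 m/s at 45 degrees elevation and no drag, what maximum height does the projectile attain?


H = (v0*sin(theta))^2 / (2g) = (44*sin(45°))^2 / (2*9.81) = 49.34 m

49.34 m


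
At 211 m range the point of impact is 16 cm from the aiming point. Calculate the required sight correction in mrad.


1 mrad subtends 1 cm per 10 m of range, so adj = error_cm / (dist_m / 10) = 16 / (211/10) = 0.7583 mrad

0.7583 mrad


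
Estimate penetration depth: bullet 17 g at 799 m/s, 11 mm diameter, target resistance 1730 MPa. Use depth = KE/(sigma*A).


A = pi*(d/2)^2 = pi*(11/2)^2 = 95.0332 mm^2
E = 0.5*m*v^2 = 0.5*0.017*799^2 = 5426.41 J
depth = E/(sigma*A) = 5426.41 J / (1730 MPa * 95.0332 mm^2) = 5426.41/(1730 * 95.0332) m = 0.0330059 m ≈ 33.01 mm

33.01 mm


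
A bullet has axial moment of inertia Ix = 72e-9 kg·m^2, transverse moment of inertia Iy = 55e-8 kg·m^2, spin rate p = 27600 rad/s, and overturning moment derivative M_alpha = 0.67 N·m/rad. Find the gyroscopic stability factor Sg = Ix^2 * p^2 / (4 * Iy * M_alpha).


Sg = Ix^2 * p^2 / (4 * Iy * M_alpha) = (72e-9)^2 * 27600^2 / (4 * 55e-8 * 0.67) = 2.679

2.679


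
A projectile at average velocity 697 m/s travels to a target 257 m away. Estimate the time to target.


t = d/v = 257/697 = 0.3687 s

0.3687 s


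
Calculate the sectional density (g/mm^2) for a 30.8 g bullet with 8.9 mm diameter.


SD = m/d^2 = 30.8/8.9^2 = 0.3888 g/mm^2

0.3888 g/mm^2


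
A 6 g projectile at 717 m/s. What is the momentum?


p = m*v = 0.006*717 = 4.302 kg·m/s

4.302 kg·m/s


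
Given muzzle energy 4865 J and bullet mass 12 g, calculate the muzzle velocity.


v = sqrt(2*E/m) = sqrt(2*4865/0.012) = 900.5 m/s

900.5 m/s


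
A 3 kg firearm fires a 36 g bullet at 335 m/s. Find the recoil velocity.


v_recoil = m_p * v_p / m_gun = 0.036 * 335 / 3 = 4.02 m/s

4.02 m/s


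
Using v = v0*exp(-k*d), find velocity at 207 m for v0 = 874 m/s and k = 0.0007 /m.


v = v0*exp(-k*d) = 874*exp(-0.0007*207) = 756.1 m/s

756.1 m/s


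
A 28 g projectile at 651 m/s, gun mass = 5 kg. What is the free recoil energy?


v_r = m_p*v_p/m_gun = 0.028*651/5 = 3.6456 m/s, E_r = 0.5*m_gun*v_r^2 = 0.5*5*3.6456^2 = 33.23 J

33.23 J


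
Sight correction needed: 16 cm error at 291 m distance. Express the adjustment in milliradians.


1 mrad subtends 1 cm per 10 m of range, so adj = error_cm / (dist_m / 10) = 16 / (291/10) = 0.5498 mrad

0.5498 mrad


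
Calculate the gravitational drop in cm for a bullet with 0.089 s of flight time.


drop = 0.5*g*t^2 = 0.5*9.81*0.089^2 = 0.0388525 m ≈ 3.885 cm

3.885 cm


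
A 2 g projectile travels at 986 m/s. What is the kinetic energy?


E = 0.5*m*v^2 = 0.5*0.002*986^2 = 972.2 J

972.2 J


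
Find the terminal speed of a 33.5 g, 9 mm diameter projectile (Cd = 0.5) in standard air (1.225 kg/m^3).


A = pi*(d/2)^2 = pi*(9/2000)^2 = 6.36173e-05 m^2
vt = sqrt(2mg/(Cd*rho*A)) = sqrt(2*0.0335*9.81/(0.5 * 1.225 * 6.36173e-05)) = 129.9 m/s

129.9 m/s


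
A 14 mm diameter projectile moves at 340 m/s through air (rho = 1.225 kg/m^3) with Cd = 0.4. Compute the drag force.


A = pi*(d/2)^2 = pi*(14/2000)^2 = 1.53938e-04 m^2
Fd = 0.5*Cd*rho*A*v^2 = 0.5*0.4*1.225*1.53938e-04*340^2 = 4.36 N

4.36 N


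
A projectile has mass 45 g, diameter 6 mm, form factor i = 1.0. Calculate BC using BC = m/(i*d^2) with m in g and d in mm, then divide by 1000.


BC = m/(i*d^2*1000) = 45/(1.0 * 6^2 * 1000) = 0.00125

0.00125


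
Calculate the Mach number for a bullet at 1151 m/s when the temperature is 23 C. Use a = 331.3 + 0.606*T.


a = 331.3 + 0.606*(23) = 345.238 m/s
M = v/a = 1151/345.238 = 3.334

3.334


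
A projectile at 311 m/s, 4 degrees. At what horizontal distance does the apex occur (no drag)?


R = v0^2*sin(2*theta)/g = 311^2*sin(2*4°)/9.81 = 1372.17 m
apex_dist = R/2 = 1372.17/2 = 686.1 m

686.1 m


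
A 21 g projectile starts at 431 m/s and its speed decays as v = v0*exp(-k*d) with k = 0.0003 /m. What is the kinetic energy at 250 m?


v = v0*exp(-k*d) = 431*exp(-0.0003*250) = 399.857 m/s
E = 0.5*m*v^2 = 0.5*0.021*399.857^2 = 1679 J

1679 J


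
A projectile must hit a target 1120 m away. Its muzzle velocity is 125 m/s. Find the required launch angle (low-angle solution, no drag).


sin(2*theta) = R*g/v0^2 = 1120*9.81/125^2 = 0.703181, theta = arcsin(0.703181)/2 = 22.34°

22.34 degrees


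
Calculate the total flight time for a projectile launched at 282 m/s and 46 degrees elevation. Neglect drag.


T = 2*v0*sin(theta)/g = 2*282*sin(46°)/9.81 = 41.36 s

41.36 s


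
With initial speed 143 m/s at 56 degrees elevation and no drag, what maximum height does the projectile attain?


H = (v0*sin(theta))^2 / (2g) = (143*sin(56°))^2 / (2*9.81) = 716.3 m

716.3 m


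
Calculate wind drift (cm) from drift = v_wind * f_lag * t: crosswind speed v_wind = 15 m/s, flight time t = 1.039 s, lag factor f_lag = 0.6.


drift = v_wind * lag * t = 15 * 0.6 * 1.039 = 9.351 m ≈ 935.1 cm

935.1 cm


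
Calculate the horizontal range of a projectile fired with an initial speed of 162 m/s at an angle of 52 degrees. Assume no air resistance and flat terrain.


R = v0^2 * sin(2*theta) / g = 162^2 * sin(2*52°) / 9.81 = 2596 m

2596 m


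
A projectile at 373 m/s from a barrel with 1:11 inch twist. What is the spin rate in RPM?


twist_m = 11*0.0254 = 0.2794 m
spin = v/twist = 373/0.2794 = 1335.004 rev/s
RPM = spin*60 = 1335.004*60 ≈ 80100 RPM

80100 RPM


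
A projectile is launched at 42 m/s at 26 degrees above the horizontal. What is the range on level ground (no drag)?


R = v0^2 * sin(2*theta) / g = 42^2 * sin(2*26°) / 9.81 = 141.7 m

141.7 m


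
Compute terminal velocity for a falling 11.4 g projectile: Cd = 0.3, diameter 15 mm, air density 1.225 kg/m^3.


A = pi*(d/2)^2 = pi*(15/2000)^2 = 1.76715e-04 m^2
vt = sqrt(2mg/(Cd*rho*A)) = sqrt(2*0.0114*9.81/(0.3 * 1.225 * 1.76715e-04)) = 58.69 m/s

58.69 m/s


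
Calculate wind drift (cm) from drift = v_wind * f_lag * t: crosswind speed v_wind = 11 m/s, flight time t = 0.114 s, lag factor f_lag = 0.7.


drift = v_wind * lag * t = 11 * 0.7 * 0.114 = 0.8778 m ≈ 87.78 cm

87.78 cm


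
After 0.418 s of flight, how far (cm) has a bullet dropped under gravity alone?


drop = 0.5*g*t^2 = 0.5*9.81*0.418^2 = 0.857021 m ≈ 85.7 cm

85.7 cm


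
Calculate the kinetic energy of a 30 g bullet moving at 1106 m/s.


E = 0.5*m*v^2 = 0.5*0.03*1106^2 = 18349 J

18349 J


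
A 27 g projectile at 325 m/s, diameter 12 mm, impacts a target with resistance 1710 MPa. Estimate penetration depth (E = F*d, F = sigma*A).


A = pi*(d/2)^2 = pi*(12/2)^2 = 113.097 mm^2
E = 0.5*m*v^2 = 0.5*0.027*325^2 = 1425.94 J
depth = E/(sigma*A) = 1425.94 J / (1710 MPa * 113.097 mm^2) = 1425.94/(1710 * 113.097) m = 0.00737313 m ≈ 7.373 mm

7.373 mm


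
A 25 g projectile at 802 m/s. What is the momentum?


p = m*v = 0.025*802 = 20.05 kg·m/s

20.05 kg·m/s


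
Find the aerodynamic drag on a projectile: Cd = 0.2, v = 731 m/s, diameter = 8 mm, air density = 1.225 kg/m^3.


A = pi*(d/2)^2 = pi*(8/2000)^2 = 5.02655e-05 m^2
Fd = 0.5*Cd*rho*A*v^2 = 0.5*0.2*1.225*5.02655e-05*731^2 = 3.29 N

3.29 N


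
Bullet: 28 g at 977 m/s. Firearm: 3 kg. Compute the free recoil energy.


v_r = m_p*v_p/m_gun = 0.028*977/3 = 9.11867 m/s, E_r = 0.5*m_gun*v_r^2 = 0.5*3*9.11867^2 = 124.7 J

124.7 J


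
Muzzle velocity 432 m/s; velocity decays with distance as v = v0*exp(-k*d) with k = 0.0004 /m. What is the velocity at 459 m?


v = v0*exp(-k*d) = 432*exp(-0.0004*459) = 359.5 m/s

359.5 m/s


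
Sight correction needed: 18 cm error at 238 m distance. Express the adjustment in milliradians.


1 mrad subtends 1 cm per 10 m of range, so adj = error_cm / (dist_m / 10) = 18 / (238/10) = 0.7563 mrad

0.7563 mrad


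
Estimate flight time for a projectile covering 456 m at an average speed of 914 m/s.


t = d/v = 456/914 = 0.4989 s

0.4989 s


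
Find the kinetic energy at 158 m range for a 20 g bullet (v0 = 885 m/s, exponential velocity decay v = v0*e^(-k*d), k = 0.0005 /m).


v = v0*exp(-k*d) = 885*exp(-0.0005*158) = 817.775 m/s
E = 0.5*m*v^2 = 0.5*0.02*817.775^2 = 6688 J

6688 J


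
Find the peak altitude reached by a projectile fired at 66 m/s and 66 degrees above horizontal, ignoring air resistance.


H = (v0*sin(theta))^2 / (2g) = (66*sin(66°))^2 / (2*9.81) = 185.3 m

185.3 m


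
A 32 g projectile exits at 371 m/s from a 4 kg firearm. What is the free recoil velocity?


v_recoil = m_p * v_p / m_gun = 0.032 * 371 / 4 = 2.968 m/s

2.968 m/s


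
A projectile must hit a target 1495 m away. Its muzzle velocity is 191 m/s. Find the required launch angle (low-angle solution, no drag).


sin(2*theta) = R*g/v0^2 = 1495*9.81/191^2 = 0.402016, theta = arcsin(0.402016)/2 = 11.85°

11.85 degrees


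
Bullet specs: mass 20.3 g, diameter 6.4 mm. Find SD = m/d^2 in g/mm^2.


SD = m/d^2 = 20.3/6.4^2 = 0.4956 g/mm^2

0.4956 g/mm^2


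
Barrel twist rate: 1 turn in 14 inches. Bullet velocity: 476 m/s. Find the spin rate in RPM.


twist_m = 14*0.0254 = 0.3556 m
spin = v/twist = 476/0.3556 = 1338.583 rev/s
RPM = spin*60 = 1338.583*60 ≈ 80315 RPM

80315 RPM


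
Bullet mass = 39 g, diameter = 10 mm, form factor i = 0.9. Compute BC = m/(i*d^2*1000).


BC = m/(i*d^2*1000) = 39/(0.9 * 10^2 * 1000) = 0.0004333

0.0004333


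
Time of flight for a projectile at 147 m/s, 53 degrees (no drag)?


T = 2*v0*sin(theta)/g = 2*147*sin(53°)/9.81 = 23.93 s

23.93 s


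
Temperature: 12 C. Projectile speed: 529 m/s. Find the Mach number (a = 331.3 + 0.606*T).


a = 331.3 + 0.606*(12) = 338.572 m/s
M = v/a = 529/338.572 = 1.562

1.562


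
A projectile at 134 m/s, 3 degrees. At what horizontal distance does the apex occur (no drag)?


R = v0^2*sin(2*theta)/g = 134^2*sin(2*3°)/9.81 = 191.327 m
apex_dist = R/2 = 191.327/2 = 95.66 m

95.66 m


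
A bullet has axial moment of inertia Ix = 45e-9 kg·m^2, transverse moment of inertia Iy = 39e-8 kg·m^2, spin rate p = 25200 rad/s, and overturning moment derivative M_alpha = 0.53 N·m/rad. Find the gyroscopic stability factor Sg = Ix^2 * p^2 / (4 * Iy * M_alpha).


Sg = Ix^2 * p^2 / (4 * Iy * M_alpha) = (45e-9)^2 * 25200^2 / (4 * 39e-8 * 0.53) = 1.555

1.555


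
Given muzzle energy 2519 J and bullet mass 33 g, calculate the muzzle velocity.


v = sqrt(2*E/m) = sqrt(2*2519/0.033) = 390.7 m/s

390.7 m/s


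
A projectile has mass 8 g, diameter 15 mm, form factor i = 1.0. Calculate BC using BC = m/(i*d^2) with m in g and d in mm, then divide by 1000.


BC = m/(i*d^2*1000) = 8/(1.0 * 15^2 * 1000) = 3.556e-05

3.556e-05


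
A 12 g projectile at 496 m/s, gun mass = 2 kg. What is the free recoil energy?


v_r = m_p*v_p/m_gun = 0.012*496/2 = 2.976 m/s, E_r = 0.5*m_gun*v_r^2 = 0.5*2*2.976^2 = 8.857 J

8.857 J


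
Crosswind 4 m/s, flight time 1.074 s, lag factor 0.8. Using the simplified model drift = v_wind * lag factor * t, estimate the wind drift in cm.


drift = v_wind * lag * t = 4 * 0.8 * 1.074 = 3.4368 m ≈ 343.7 cm

343.7 cm


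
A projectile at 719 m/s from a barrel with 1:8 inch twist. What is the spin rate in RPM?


twist_m = 8*0.0254 = 0.2032 m
spin = v/twist = 719/0.2032 = 3538.386 rev/s
RPM = spin*60 = 3538.386*60 ≈ 212303 RPM

212303 RPM


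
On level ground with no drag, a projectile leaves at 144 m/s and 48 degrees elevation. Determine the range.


R = v0^2 * sin(2*theta) / g = 144^2 * sin(2*48°) / 9.81 = 2102 m

2102 m


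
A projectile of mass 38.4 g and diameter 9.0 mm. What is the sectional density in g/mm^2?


SD = m/d^2 = 38.4/9.0^2 = 0.4741 g/mm^2

0.4741 g/mm^2


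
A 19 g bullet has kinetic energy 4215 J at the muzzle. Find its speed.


v = sqrt(2*E/m) = sqrt(2*4215/0.019) = 666.1 m/s

666.1 m/s


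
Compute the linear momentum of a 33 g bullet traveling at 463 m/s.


p = m*v = 0.033*463 = 15.28 kg·m/s

15.28 kg·m/s


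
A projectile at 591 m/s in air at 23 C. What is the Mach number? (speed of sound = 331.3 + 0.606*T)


a = 331.3 + 0.606*(23) = 345.238 m/s
M = v/a = 591/345.238 = 1.712

1.712


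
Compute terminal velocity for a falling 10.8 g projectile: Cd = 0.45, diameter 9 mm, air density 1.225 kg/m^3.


A = pi*(d/2)^2 = pi*(9/2000)^2 = 6.36173e-05 m^2
vt = sqrt(2mg/(Cd*rho*A)) = sqrt(2*0.0108*9.81/(0.45 * 1.225 * 6.36173e-05)) = 77.73 m/s

77.73 m/s


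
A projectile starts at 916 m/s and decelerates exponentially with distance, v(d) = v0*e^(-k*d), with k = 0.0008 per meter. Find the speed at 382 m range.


v = v0*exp(-k*d) = 916*exp(-0.0008*382) = 674.8 m/s

674.8 m/s


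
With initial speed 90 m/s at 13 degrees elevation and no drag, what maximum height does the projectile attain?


H = (v0*sin(theta))^2 / (2g) = (90*sin(13°))^2 / (2*9.81) = 20.89 m

20.89 m


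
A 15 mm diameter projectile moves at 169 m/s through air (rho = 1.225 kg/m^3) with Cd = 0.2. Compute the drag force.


A = pi*(d/2)^2 = pi*(15/2000)^2 = 1.76715e-04 m^2
Fd = 0.5*Cd*rho*A*v^2 = 0.5*0.2*1.225*1.76715e-04*169^2 = 0.6183 N

0.6183 N


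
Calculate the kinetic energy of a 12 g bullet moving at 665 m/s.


E = 0.5*m*v^2 = 0.5*0.012*665^2 = 2653 J

2653 J


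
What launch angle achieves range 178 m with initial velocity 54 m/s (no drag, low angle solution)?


sin(2*theta) = R*g/v0^2 = 178*9.81/54^2 = 0.598827, theta = arcsin(0.598827)/2 = 18.39°

18.39 degrees


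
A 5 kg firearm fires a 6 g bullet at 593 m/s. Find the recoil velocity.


v_recoil = m_p * v_p / m_gun = 0.006 * 593 / 5 = 0.7116 m/s

0.7116 m/s


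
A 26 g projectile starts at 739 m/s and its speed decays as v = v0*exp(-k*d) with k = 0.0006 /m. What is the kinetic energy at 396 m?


v = v0*exp(-k*d) = 739*exp(-0.0006*396) = 582.715 m/s
E = 0.5*m*v^2 = 0.5*0.026*582.715^2 = 4414 J

4414 J


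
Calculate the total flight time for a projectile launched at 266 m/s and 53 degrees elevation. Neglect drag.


T = 2*v0*sin(theta)/g = 2*266*sin(53°)/9.81 = 43.31 s

43.31 s


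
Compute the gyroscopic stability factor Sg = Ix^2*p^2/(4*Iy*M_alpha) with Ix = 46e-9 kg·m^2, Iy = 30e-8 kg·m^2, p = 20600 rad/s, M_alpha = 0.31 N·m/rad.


Sg = Ix^2 * p^2 / (4 * Iy * M_alpha) = (46e-9)^2 * 20600^2 / (4 * 30e-8 * 0.31) = 2.414

2.414
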